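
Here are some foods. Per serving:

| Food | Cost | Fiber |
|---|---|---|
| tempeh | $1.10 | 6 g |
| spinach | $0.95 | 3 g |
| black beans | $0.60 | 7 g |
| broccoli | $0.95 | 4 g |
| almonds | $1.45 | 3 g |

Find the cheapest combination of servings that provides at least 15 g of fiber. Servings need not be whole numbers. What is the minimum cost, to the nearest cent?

$1.29

Cost per g of fiber: black beans $0.0857, tempeh $0.1833, broccoli $0.2375, spinach $0.3167, almonds $0.4833.
With no serving limits, use only black beans: 15 g / 7 g = 2.143 servings × $0.60 = $1.29.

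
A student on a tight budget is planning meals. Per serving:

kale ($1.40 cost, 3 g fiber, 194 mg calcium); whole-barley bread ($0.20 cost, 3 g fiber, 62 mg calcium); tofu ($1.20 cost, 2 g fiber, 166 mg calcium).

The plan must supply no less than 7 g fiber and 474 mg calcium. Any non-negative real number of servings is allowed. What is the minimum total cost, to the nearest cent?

With two linear requirements the optimum uses one or two foods; enumerate the corners.
kale only: max(7/3, 474/194) = 2.443 servings → $3.42.
whole-barley bread only: max(7/3, 474/62) = 7.645 servings → $1.53.
tofu only: max(7/2, 474/166) = 3.5 servings → $4.20.
kale + whole-barley bread: the both-tight solution has a negative serving — not a feasible corner.
kale + tofu with both tight: 1.945 servings and 0.5818 servings → $3.42.
whole-barley bread + tofu with both tight: 0.5722 servings and 2.642 servings → $3.28.
The minimum over all feasible corners is $1.53.

$1.53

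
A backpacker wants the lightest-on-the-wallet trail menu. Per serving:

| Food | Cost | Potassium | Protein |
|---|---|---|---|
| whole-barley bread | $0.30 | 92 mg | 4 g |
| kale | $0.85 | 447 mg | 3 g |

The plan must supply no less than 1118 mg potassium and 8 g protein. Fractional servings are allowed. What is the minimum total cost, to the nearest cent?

This is a tiny linear program; its minimum lies at a vertex of the feasible set. List the vertices and price them.
whole-barley bread only: max(1118/92, 8/4) = 12.15 servings → $3.65.
kale only: max(1118/447, 8/3) = 2.667 servings → $2.27.
whole-barley bread + kale with both tight: 0.1468 servings and 2.471 servings → $2.14.
Cheapest feasible corner: $2.14.

$2.14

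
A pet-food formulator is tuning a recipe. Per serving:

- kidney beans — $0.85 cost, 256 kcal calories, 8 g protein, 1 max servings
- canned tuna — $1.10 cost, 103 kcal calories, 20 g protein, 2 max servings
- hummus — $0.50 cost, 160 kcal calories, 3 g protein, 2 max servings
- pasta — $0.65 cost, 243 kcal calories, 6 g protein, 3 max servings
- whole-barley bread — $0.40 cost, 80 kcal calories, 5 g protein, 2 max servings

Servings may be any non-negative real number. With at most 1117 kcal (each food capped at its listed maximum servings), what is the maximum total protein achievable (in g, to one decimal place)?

Protein per kcal: canned tuna 0.1942, whole-barley bread 0.0625, kidney beans 0.03125, pasta 0.02469, hummus 0.01875.
Take 2 servings of canned tuna: uses 206 kcal, +40.0 g protein (running total 40.0 g).
Take 2 servings of whole-barley bread: uses 160 kcal, +10.0 g protein (running total 50.0 g).
Take 1 serving of kidney beans: uses 256 kcal, +8.0 g protein (running total 58.0 g).
Take 2.037 servings of pasta: uses 495 kcal, +12.2 g protein (running total 70.2 g).
Filling greedily by protein-per-kcal is optimal for one linear limit, giving 70.2 g.

70.2 g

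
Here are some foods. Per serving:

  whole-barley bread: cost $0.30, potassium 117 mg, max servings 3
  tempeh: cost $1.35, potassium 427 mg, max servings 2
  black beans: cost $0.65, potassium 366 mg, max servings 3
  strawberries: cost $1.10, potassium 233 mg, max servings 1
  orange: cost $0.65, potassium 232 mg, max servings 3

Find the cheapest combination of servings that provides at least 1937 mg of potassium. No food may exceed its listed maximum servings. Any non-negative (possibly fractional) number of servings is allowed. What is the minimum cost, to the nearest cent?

Cost per mg of potassium: black beans $0.0018, whole-barley bread $0.0026, orange $0.0028, tempeh $0.0032, strawberries $0.0047.
Take 3 servings of black beans: +1098.0 mg potassium for $1.95 (total $1.95, still need 839.0 mg).
Take 3 servings of whole-barley bread: +351.0 mg potassium for $0.90 (total $2.85, still need 488.0 mg).
Take 2.103 servings of orange: +488.0 mg potassium for $1.37 (total $4.22, still need 0.0 mg).
Greedy by cheapest-per-mg is optimal for a single linear constraint, so the minimum cost is $4.22.

$4.22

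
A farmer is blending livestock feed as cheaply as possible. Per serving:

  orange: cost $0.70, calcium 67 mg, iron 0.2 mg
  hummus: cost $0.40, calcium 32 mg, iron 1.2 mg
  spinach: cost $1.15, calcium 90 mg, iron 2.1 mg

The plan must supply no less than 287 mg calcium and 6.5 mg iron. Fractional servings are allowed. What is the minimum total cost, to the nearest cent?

$3.33

orange only: max(287/67, 6.5/0.2) = 32.5 servings → $22.75.
hummus only: max(287/32, 6.5/1.2) = 8.969 servings → $3.59.
spinach only: max(287/90, 6.5/2.1) = 3.189 servings → $3.67.
orange + hummus with both tight: 1.843 servings and 5.109 servings → $3.33.
orange + spinach with both tight: 0.1443 servings and 3.081 servings → $3.64.
hummus + spinach: the both-tight solution has a negative serving — not a feasible corner.
So the least-cost plan costs $3.33.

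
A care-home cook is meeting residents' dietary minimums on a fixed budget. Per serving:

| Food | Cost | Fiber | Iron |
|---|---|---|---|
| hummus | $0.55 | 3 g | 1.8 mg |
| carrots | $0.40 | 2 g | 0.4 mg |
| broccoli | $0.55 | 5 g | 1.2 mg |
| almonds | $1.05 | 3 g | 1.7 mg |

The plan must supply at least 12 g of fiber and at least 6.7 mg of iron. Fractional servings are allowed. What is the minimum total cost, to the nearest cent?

$2.10

Two binding constraints pin down two serving amounts, so the optimal mix uses at most two foods. The candidates are each food alone (scaled to the tighter of fiber/iron) and each pair with both constraints tight.
hummus only: max(12/3, 6.7/1.8) = 4 servings → $2.20.
carrots only: max(12/2, 6.7/0.4) = 16.75 servings → $6.70.
broccoli only: max(12/5, 6.7/1.2) = 5.583 servings → $3.07.
almonds only: max(12/3, 6.7/1.7) = 4 servings → $4.20.
hummus + carrots with both tight: 3.583 servings and 0.625 servings → $2.22.
hummus + broccoli with both tight: 3.537 servings and 0.2778 servings → $2.10.
hummus + almonds: the both-tight solution has a negative serving — not a feasible corner.
carrots + broccoli with both targets exact would need a negative amount; discard.
carrots + almonds with both tight: 0.1364 servings and 3.909 servings → $4.16.
broccoli + almonds with both tight: 0.06122 servings and 3.898 servings → $4.13.
So the least-cost plan costs $2.10.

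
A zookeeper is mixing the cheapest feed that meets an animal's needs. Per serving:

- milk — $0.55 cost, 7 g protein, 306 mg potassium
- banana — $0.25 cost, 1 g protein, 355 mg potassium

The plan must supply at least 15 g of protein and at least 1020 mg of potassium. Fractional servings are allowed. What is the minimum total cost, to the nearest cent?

$1.38

An LP optimum is at a vertex; with two nutrient constraints at most two foods are used. Check each candidate.
milk only: max(15/7, 1020/306) = 3.333 servings → $1.83.
banana only: max(15/1, 1020/355) = 15 servings → $3.75.
milk + banana with both tight: 1.976 servings and 1.17 servings → $1.38.
So the least-cost plan costs $1.38.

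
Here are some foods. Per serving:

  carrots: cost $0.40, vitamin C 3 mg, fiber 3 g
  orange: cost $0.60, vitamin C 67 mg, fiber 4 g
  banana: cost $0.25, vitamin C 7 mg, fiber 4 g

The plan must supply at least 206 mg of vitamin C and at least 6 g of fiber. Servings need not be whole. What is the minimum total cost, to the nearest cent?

$1.84

An LP optimum is at a vertex; with two nutrient constraints at most two foods are used. Check each candidate.
carrots only: max(206/3, 6/3) = 68.67 servings → $27.47.
orange only: max(206/67, 6/4) = 3.075 servings → $1.84.
banana only: max(206/7, 6/4) = 29.43 servings → $7.36.
carrots + orange with both targets exact would need a negative amount; discard.
carrots + banana: the both-tight solution has a negative serving — not a feasible corner.
orange + banana: intersection lies outside the first quadrant.
The minimum over all feasible corners is $1.84.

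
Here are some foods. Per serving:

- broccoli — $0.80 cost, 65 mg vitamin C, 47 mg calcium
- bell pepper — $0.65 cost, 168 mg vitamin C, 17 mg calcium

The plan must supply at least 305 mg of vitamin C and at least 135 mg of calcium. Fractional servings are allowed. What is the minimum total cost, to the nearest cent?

$2.59

For a min-cost LP with two ≥-constraints, a basic feasible solution has at most two positive variables.
broccoli only: max(305/65, 135/47) = 4.692 servings → $3.75.
bell pepper only: max(305/168, 135/17) = 7.941 servings → $5.16.
broccoli + bell pepper with both tight: 2.576 servings and 0.8187 servings → $2.59.
Cheapest feasible corner: $2.59.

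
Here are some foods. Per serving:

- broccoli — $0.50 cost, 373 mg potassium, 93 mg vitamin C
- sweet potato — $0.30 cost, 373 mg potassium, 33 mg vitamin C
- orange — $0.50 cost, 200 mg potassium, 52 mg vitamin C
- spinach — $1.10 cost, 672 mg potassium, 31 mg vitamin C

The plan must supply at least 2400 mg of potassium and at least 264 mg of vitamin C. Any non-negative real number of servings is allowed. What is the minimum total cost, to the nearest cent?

For a min-cost LP with two ≥-constraints, a basic feasible solution has at most two positive variables.
broccoli only: max(2400/373, 264/93) = 6.434 servings → $3.22.
sweet potato only: max(2400/373, 264/33) = 8 servings → $2.40.
orange only: max(2400/200, 264/52) = 12 servings → $6.00.
spinach only: max(2400/672, 264/31) = 8.516 servings → $9.37.
broccoli + sweet potato with both tight: 0.8611 servings and 5.573 servings → $2.10.
broccoli + orange: the both-tight solution has a negative serving — not a feasible corner.
broccoli + spinach with both tight: 2.022 servings and 2.449 servings → $3.70.
sweet potato + orange with both tight: 5.627 servings and 1.506 servings → $2.44.
sweet potato + spinach: the both-tight solution has a negative serving — not a feasible corner.
orange + spinach with both tight: 3.584 servings and 2.505 servings → $4.55.
So the least-cost plan costs $2.10.

$2.10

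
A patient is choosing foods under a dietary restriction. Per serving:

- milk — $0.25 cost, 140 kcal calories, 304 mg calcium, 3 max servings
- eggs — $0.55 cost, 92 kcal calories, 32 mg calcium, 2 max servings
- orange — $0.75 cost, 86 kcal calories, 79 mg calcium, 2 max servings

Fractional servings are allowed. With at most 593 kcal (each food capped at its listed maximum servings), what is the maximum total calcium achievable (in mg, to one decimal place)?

1070.3 mg

Calcium per kcal: milk 2.171, orange 0.9186, eggs 0.3478.
Take 3 servings of milk: uses 420 kcal, +912.0 mg calcium (running total 912.0 mg).
Take 2 servings of orange: uses 172 kcal, +158.0 mg calcium (running total 1070.0 mg).
Take 0.01087 servings of eggs: uses 1 kcal, +0.3 mg calcium (running total 1070.3 mg).
Filling greedily by calcium-per-kcal is optimal for one linear limit, giving 1070.3 mg.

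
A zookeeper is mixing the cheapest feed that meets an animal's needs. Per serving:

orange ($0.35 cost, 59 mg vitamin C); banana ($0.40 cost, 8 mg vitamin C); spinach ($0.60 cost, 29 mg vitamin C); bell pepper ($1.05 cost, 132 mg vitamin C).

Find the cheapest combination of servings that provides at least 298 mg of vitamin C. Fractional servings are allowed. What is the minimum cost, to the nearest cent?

Cost per mg of vitamin C: orange $0.0059, bell pepper $0.0080, spinach $0.0207, banana $0.0500.
With no serving limits, use only orange: 298 mg / 59 mg = 5.051 servings × $0.35 = $1.77.

$1.77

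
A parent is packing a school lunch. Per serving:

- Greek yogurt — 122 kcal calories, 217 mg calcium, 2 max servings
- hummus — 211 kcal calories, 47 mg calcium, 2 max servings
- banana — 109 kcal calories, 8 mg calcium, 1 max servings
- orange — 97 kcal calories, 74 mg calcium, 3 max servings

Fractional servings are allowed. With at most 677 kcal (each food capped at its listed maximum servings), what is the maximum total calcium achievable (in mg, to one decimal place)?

687.6 mg

Calcium per kcal: Greek yogurt 1.779, orange 0.7629, hummus 0.2227, banana 0.07339.
Take 2 servings of Greek yogurt: uses 244 kcal, +434.0 mg calcium (running total 434.0 mg).
Take 3 servings of orange: uses 291 kcal, +222.0 mg calcium (running total 656.0 mg).
Take 0.673 servings of hummus: uses 142 kcal, +31.6 mg calcium (running total 687.6 mg).
Filling greedily by calcium-per-kcal is optimal for one linear limit, giving 687.6 mg.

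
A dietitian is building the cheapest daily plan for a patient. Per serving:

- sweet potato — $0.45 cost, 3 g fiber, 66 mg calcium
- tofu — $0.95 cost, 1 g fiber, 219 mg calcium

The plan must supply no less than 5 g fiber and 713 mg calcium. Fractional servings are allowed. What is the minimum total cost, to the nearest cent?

$3.20

For a min-cost LP with two ≥-constraints, a basic feasible solution has at most two positive variables.
sweet potato only: max(5/3, 713/66) = 10.8 servings → $4.86.
tofu only: max(5/1, 713/219) = 5 servings → $4.75.
sweet potato + tofu with both tight: 0.6464 servings and 3.061 servings → $3.20.
So the least-cost plan costs $3.20.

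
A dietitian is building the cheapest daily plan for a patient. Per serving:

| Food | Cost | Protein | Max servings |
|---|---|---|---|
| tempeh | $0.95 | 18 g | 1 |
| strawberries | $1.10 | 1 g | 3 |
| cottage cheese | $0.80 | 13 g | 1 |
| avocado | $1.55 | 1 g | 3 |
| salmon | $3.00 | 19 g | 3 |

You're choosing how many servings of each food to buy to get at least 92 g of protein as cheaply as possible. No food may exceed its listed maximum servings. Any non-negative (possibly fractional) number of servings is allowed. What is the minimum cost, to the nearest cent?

$15.60

Cost per g of protein: tempeh $0.0528, cottage cheese $0.0615, salmon $0.1579, strawberries $1.1000, avocado $1.5500.
Take 1 serving of tempeh: +18.0 g protein for $0.95 (total $0.95, still need 74.0 g).
Take 1 serving of cottage cheese: +13.0 g protein for $0.80 (total $1.75, still need 61.0 g).
Take 3 servings of salmon: +57.0 g protein for $9.00 (total $10.75, still need 4.0 g).
Take 3 servings of strawberries: +3.0 g protein for $3.30 (total $14.05, still need 1.0 g).
Take 1 serving of avocado: +1.0 g protein for $1.55 (total $15.60, still need 0.0 g).
Filling from the cheapest source first is optimal under one linear minimum: $15.60.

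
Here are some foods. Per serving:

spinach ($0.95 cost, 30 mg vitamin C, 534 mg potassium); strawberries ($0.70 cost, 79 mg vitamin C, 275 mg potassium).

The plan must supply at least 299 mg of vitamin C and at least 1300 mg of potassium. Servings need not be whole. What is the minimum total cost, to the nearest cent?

$3.06

A basic optimal solution has at most two foods positive. Try each food alone and each pair with both targets met exactly.
spinach only: max(299/30, 1300/534) = 9.967 servings → $9.47.
strawberries only: max(299/79, 1300/275) = 4.727 servings → $3.31.
spinach + strawberries with both tight: 0.6033 servings and 3.556 servings → $3.06.
So the least-cost plan costs $3.06.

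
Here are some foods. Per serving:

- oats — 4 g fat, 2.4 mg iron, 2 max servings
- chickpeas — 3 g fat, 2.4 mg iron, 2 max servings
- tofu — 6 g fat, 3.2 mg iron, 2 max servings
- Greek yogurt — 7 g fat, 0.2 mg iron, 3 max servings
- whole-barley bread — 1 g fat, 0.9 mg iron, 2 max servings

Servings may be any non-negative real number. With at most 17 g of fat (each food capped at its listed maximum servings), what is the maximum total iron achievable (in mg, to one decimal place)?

11.9 mg

Iron per g fat: whole-barley bread 0.9, chickpeas 0.8, oats 0.6, tofu 0.5333, Greek yogurt 0.02857.
Take 2 servings of whole-barley bread: uses 2 g fat, +1.8 mg iron (running total 1.8 mg).
Take 2 servings of chickpeas: uses 6 g fat, +4.8 mg iron (running total 6.6 mg).
Take 2 servings of oats: uses 8 g fat, +4.8 mg iron (running total 11.4 mg).
Take 0.1667 servings of tofu: uses 1 g fat, +0.5 mg iron (running total 11.9 mg).
Filling greedily by iron-per-g fat is optimal for one linear limit, giving 11.9 mg.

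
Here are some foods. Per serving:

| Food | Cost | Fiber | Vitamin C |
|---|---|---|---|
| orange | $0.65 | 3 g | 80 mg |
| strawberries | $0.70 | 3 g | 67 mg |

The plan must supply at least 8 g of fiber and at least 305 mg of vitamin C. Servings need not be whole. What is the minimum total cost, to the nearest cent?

Minimising a linear cost over {fiber ≥ 8, vitamin C ≥ 305, servings ≥ 0} — the optimum is at a vertex, using one or two foods.
orange only: max(8/3, 305/80) = 3.812 servings → $2.48.
strawberries only: max(8/3, 305/67) = 4.552 servings → $3.19.
orange + strawberries with both targets exact would need a negative amount; discard.
The minimum over all feasible corners is $2.48.

$2.48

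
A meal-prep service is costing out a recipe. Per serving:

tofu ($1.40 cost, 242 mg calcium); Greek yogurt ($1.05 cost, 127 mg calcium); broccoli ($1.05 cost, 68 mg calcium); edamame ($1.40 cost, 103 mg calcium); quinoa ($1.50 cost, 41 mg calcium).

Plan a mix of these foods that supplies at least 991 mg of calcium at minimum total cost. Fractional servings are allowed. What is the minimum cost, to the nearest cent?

Cost per mg of calcium: tofu $0.0058, Greek yogurt $0.0083, edamame $0.0136, broccoli $0.0154, quinoa $0.0366.
With no serving limits, use only tofu: 991 mg / 242 mg = 4.095 servings × $1.40 = $5.73.

$5.73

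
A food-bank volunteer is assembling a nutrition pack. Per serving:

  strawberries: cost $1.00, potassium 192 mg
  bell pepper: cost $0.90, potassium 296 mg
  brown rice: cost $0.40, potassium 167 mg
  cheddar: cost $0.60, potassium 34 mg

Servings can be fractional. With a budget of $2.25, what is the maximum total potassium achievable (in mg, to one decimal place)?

Potassium per dollar: brown rice 417.5, bell pepper 328.9, strawberries 192, cheddar 56.67.
With no serving limits, spend the whole cost allowance on brown rice: $2.25 / $0.40 × 167 mg = 939.4 mg.

939.4 mg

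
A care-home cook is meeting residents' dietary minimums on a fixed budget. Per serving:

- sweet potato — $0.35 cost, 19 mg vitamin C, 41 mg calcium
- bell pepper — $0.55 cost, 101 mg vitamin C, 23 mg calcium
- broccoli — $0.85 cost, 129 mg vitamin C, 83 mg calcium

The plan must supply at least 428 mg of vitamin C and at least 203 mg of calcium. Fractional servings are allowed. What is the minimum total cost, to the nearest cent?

This is a tiny linear program; its minimum lies at a vertex of the feasible set. List the vertices and price them.
sweet potato only: max(428/19, 203/41) = 22.53 servings → $7.88.
bell pepper only: max(428/101, 203/23) = 8.826 servings → $4.85.
broccoli only: max(428/129, 203/83) = 3.318 servings → $2.82.
sweet potato + bell pepper with both tight: 2.878 servings and 3.696 servings → $3.04.
sweet potato + broccoli with both targets exact would need a negative amount; discard.
bell pepper + broccoli with both tight: 1.724 servings and 1.968 servings → $2.62.
The minimum over all feasible corners is $2.62.

$2.62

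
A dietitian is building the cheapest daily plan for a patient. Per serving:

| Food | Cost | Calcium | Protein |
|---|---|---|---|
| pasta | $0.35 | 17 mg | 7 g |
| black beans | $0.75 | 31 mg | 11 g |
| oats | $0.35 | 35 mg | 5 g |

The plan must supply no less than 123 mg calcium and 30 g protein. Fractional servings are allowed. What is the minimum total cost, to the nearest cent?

With two linear requirements the optimum uses one or two foods; enumerate the corners.
pasta only: max(123/17, 30/7) = 7.235 servings → $2.53.
black beans only: max(123/31, 30/11) = 3.968 servings → $2.98.
oats only: max(123/35, 30/5) = 6 servings → $2.10.
pasta + black beans: intersection lies outside the first quadrant.
pasta + oats with both tight: 2.719 servings and 2.194 servings → $1.72.
black beans + oats with both tight: 1.891 servings and 1.839 servings → $2.06.
So the least-cost plan costs $1.72.

$1.72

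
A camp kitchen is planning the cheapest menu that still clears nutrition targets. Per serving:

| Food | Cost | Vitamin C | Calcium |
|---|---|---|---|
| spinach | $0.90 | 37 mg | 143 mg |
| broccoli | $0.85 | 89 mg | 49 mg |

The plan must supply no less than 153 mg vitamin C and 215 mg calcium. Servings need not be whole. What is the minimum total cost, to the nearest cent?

A basic optimal solution has at most two foods positive. Try each food alone and each pair with both targets met exactly.
spinach only: max(153/37, 215/143) = 4.135 servings → $3.72.
broccoli only: max(153/89, 215/49) = 4.388 servings → $3.73.
spinach + broccoli with both tight: 1.066 servings and 1.276 servings → $2.04.
Cheapest feasible corner: $2.04.

$2.04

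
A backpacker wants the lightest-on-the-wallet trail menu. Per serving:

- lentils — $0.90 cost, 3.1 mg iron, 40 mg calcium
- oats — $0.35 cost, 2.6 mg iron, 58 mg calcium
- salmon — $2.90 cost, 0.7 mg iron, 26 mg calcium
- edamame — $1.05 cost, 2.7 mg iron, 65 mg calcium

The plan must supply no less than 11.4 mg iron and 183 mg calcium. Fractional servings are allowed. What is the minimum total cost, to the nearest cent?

$1.53

A basic optimal solution has at most two foods positive. Try each food alone and each pair with both targets met exactly.
lentils only: max(11.4/3.1, 183/40) = 4.575 servings → $4.12.
oats only: max(11.4/2.6, 183/58) = 4.385 servings → $1.53.
salmon only: max(11.4/0.7, 183/26) = 16.29 servings → $47.23.
edamame only: max(11.4/2.7, 183/65) = 4.222 servings → $4.43.
lentils + oats with both tight: 2.446 servings and 1.468 servings → $2.72.
lentils + salmon with both tight: 3.2 servings and 2.116 servings → $9.02.
lentils + edamame with both tight: 2.641 servings and 1.19 servings → $3.63.
oats + salmon with both targets exact would need a negative amount; discard.
oats + edamame: intersection lies outside the first quadrant.
salmon + edamame: the both-tight solution has a negative serving — not a feasible corner.
The minimum over all feasible corners is $1.53.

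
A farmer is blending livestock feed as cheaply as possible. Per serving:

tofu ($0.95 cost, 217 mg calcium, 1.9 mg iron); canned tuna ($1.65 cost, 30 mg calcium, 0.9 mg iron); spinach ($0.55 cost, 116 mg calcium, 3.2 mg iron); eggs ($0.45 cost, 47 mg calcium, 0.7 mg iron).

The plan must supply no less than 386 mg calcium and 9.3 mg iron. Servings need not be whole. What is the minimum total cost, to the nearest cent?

$1.80

This is a tiny linear program; its minimum lies at a vertex of the feasible set. List the vertices and price them.
tofu only: max(386/217, 9.3/1.9) = 4.895 servings → $4.65.
canned tuna only: max(386/30, 9.3/0.9) = 12.87 servings → $21.23.
spinach only: max(386/116, 9.3/3.2) = 3.328 servings → $1.83.
eggs only: max(386/47, 9.3/0.7) = 13.29 servings → $5.98.
tofu + canned tuna with both tight: 0.4946 servings and 9.289 servings → $15.80.
tofu + spinach with both tight: 0.33 servings and 2.71 servings → $1.80.
tofu + eggs: the both-tight solution has a negative serving — not a feasible corner.
canned tuna + spinach: the both-tight solution has a negative serving — not a feasible corner.
canned tuna + eggs with both tight: 7.836 servings and 3.211 servings → $14.37.
spinach + eggs with both tight: 2.412 servings and 2.26 servings → $2.34.
So the least-cost plan costs $1.80.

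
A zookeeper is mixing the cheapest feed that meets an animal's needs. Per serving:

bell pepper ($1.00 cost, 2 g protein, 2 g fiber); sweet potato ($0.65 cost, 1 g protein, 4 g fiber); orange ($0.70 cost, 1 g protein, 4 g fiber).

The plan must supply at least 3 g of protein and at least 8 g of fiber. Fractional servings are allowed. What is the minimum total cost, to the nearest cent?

$1.75

The cheapest plan sits at a corner of the feasible region — with two constraints it uses at most two foods.
bell pepper only: max(3/2, 8/2) = 4 servings → $4.00.
sweet potato only: max(3/1, 8/4) = 3 servings → $1.95.
orange only: max(3/1, 8/4) = 3 servings → $2.10.
bell pepper + sweet potato with both tight: 0.6667 servings and 1.667 servings → $1.75.
bell pepper + orange with both tight: 0.6667 servings and 1.667 servings → $1.83.
sweet potato + orange (both tight): parallel constraints — no distinct corner.
Cheapest feasible corner: $1.75.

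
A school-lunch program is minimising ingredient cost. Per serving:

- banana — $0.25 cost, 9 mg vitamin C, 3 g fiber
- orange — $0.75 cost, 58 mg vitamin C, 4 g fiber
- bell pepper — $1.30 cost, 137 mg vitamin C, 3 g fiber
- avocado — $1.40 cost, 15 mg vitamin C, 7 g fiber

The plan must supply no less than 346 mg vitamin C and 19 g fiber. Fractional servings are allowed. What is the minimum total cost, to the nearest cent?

$3.95

The cheapest plan sits at a corner of the feasible region — with two constraints it uses at most two foods.
banana only: max(346/9, 19/3) = 38.44 servings → $9.61.
orange only: max(346/58, 19/4) = 5.966 servings → $4.47.
bell pepper only: max(346/137, 19/3) = 6.333 servings → $8.23.
avocado only: max(346/15, 19/7) = 23.07 servings → $32.29.
banana + orange: the both-tight solution has a negative serving — not a feasible corner.
banana + bell pepper with both tight: 4.076 servings and 2.258 servings → $3.95.
banana + avocado with both targets exact would need a negative amount; discard.
orange + bell pepper with both tight: 4.184 servings and 0.754 servings → $4.12.
orange + avocado: intersection lies outside the first quadrant.
bell pepper + avocado with both tight: 2.338 servings and 1.712 servings → $5.44.
The minimum over all feasible corners is $3.95.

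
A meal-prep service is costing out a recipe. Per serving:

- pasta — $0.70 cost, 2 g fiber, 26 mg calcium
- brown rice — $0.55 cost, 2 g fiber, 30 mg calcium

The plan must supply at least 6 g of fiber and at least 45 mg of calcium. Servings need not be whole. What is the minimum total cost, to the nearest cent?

A basic optimal solution has at most two foods positive. Try each food alone and each pair with both targets met exactly.
pasta only: max(6/2, 45/26) = 3 servings → $2.10.
brown rice only: max(6/2, 45/30) = 3 servings → $1.65.
pasta + brown rice with both targets exact would need a negative amount; discard.
Cheapest feasible corner: $1.65.

$1.65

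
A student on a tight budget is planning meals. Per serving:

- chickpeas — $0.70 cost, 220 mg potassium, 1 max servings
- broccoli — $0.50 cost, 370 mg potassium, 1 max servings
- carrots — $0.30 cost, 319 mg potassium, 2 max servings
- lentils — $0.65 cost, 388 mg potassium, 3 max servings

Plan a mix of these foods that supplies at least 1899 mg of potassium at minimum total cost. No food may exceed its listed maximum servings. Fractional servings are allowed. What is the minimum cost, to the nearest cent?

$2.59

Cost per mg of potassium: carrots $0.0009, broccoli $0.0014, lentils $0.0017, chickpeas $0.0032.
Take 2 servings of carrots: +638.0 mg potassium for $0.60 (total $0.60, still need 1261.0 mg).
Take 1 serving of broccoli: +370.0 mg potassium for $0.50 (total $1.10, still need 891.0 mg).
Take 2.296 servings of lentils: +891.0 mg potassium for $1.49 (total $2.59, still need 0.0 mg).
Greedy by cheapest-per-mg is optimal for a single linear constraint, so the minimum cost is $2.59.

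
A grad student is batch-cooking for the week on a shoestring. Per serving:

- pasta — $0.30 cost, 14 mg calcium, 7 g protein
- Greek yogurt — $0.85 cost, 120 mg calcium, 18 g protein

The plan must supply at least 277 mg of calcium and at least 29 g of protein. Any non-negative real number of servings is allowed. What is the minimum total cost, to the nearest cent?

At the optimum either one food covers both requirements or two foods hit both targets exactly; no other combination can be cheaper.
pasta only: max(277/14, 29/7) = 19.79 servings → $5.94.
Greek yogurt only: max(277/120, 29/18) = 2.308 servings → $1.96.
pasta + Greek yogurt: intersection lies outside the first quadrant.
So the least-cost plan costs $1.96.

$1.96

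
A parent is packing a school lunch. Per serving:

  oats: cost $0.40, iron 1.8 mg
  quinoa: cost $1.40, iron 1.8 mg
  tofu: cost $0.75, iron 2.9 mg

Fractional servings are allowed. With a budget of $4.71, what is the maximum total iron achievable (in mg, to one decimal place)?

21.2 mg

Iron per dollar: oats 4.5, tofu 3.867, quinoa 1.286.
With no serving limits, spend the whole cost allowance on oats: $4.71 / $0.40 × 1.8 mg = 21.2 mg.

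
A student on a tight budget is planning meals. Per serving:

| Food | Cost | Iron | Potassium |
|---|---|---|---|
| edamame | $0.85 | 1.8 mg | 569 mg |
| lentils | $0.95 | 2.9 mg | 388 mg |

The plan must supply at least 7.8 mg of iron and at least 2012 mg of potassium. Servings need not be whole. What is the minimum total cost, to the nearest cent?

Two binding constraints pin down two serving amounts, so the optimal mix uses at most two foods. The candidates are each food alone (scaled to the tighter of iron/potassium) and each pair with both constraints tight.
edamame only: max(7.8/1.8, 2012/569) = 4.333 servings → $3.68.
lentils only: max(7.8/2.9, 2012/388) = 5.186 servings → $4.93.
edamame + lentils with both tight: 2.951 servings and 0.858 servings → $3.32.
So the least-cost plan costs $3.32.

$3.32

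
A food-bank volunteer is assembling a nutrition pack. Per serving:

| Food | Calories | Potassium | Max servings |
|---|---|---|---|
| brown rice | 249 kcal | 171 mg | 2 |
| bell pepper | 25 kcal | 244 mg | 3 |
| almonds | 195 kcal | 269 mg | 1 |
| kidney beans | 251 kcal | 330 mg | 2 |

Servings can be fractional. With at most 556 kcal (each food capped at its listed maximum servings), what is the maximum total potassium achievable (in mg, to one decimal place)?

Potassium per kcal: bell pepper 9.76, almonds 1.379, kidney beans 1.315, brown rice 0.6867.
Take 3 servings of bell pepper: uses 75 kcal, +732.0 mg potassium (running total 732.0 mg).
Take 1 serving of almonds: uses 195 kcal, +269.0 mg potassium (running total 1001.0 mg).
Take 1.139 servings of kidney beans: uses 286 kcal, +376.0 mg potassium (running total 1377.0 mg).
Greedy by best ratio exhausts the calories allowance optimally: 1377.0 mg.

1377.0 mg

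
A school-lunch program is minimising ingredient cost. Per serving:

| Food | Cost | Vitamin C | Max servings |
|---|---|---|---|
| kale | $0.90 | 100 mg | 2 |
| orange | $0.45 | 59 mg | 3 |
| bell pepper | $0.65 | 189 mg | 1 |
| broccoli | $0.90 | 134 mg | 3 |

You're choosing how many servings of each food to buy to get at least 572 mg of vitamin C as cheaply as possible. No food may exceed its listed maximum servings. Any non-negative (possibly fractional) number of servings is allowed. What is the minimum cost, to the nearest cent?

$3.22

Cost per mg of vitamin C: bell pepper $0.0034, broccoli $0.0067, orange $0.0076, kale $0.0090.
Take 1 serving of bell pepper: +189.0 mg vitamin C for $0.65 (total $0.65, still need 383.0 mg).
Take 2.858 servings of broccoli: +383.0 mg vitamin C for $2.57 (total $3.22, still need 0.0 mg).
Filling from the cheapest source first is optimal under one linear minimum: $3.22.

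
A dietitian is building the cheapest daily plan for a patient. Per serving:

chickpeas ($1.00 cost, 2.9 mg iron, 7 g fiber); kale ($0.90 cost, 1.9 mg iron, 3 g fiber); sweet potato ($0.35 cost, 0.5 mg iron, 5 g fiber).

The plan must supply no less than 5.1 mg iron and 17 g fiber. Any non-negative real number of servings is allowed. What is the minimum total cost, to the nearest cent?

$1.98

This is a tiny linear program; its minimum lies at a vertex of the feasible set. List the vertices and price them.
chickpeas only: max(5.1/2.9, 17/7) = 2.429 servings → $2.43.
kale only: max(5.1/1.9, 17/3) = 5.667 servings → $5.10.
sweet potato only: max(5.1/0.5, 17/5) = 10.2 servings → $3.57.
chickpeas + kale: intersection lies outside the first quadrant.
chickpeas + sweet potato with both tight: 1.545 servings and 1.236 servings → $1.98.
kale + sweet potato with both tight: 2.125 servings and 2.125 servings → $2.66.
Cheapest feasible corner: $1.98.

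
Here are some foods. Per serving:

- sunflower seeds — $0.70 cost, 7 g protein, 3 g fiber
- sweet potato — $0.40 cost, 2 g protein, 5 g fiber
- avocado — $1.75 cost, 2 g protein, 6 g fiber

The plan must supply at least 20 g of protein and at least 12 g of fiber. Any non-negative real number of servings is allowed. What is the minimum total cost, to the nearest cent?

The cheapest plan sits at a corner of the feasible region — with two constraints it uses at most two foods.
sunflower seeds only: max(20/7, 12/3) = 4 servings → $2.80.
sweet potato only: max(20/2, 12/5) = 10 servings → $4.00.
avocado only: max(20/2, 12/6) = 10 servings → $17.50.
sunflower seeds + sweet potato with both tight: 2.621 servings and 0.8276 servings → $2.17.
sunflower seeds + avocado with both tight: 2.667 servings and 0.6667 servings → $3.03.
sweet potato + avocado: intersection lies outside the first quadrant.
The minimum over all feasible corners is $2.17.

$2.17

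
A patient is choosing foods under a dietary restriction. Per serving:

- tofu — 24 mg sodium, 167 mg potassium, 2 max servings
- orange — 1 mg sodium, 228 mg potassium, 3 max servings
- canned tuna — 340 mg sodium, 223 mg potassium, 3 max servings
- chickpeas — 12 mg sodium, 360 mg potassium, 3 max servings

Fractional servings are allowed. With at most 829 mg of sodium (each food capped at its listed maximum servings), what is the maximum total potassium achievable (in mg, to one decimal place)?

Potassium per mg sodium: orange 228, chickpeas 30, tofu 6.958, canned tuna 0.6559.
Take 3 servings of orange: uses 3 mg sodium, +684.0 mg potassium (running total 684.0 mg).
Take 3 servings of chickpeas: uses 36 mg sodium, +1080.0 mg potassium (running total 1764.0 mg).
Take 2 servings of tofu: uses 48 mg sodium, +334.0 mg potassium (running total 2098.0 mg).
Take 2.182 servings of canned tuna: uses 742 mg sodium, +486.7 mg potassium (running total 2584.7 mg).
Filling greedily by potassium-per-mg sodium is optimal for one linear limit, giving 2584.7 mg.

2584.7 mg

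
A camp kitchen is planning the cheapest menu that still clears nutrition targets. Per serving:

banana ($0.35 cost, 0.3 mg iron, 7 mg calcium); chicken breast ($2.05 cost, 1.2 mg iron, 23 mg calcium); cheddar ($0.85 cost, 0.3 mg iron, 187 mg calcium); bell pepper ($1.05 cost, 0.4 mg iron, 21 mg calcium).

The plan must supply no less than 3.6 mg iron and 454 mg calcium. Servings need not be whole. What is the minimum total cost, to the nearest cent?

Two binding constraints pin down two serving amounts, so the optimal mix uses at most two foods. The candidates are each food alone (scaled to the tighter of iron/calcium) and each pair with both constraints tight.
banana only: max(3.6/0.3, 454/7) = 64.86 servings → $22.70.
chicken breast only: max(3.6/1.2, 454/23) = 19.74 servings → $40.47.
cheddar only: max(3.6/0.3, 454/187) = 12 servings → $10.20.
bell pepper only: max(3.6/0.4, 454/21) = 21.62 servings → $22.70.
banana + chicken breast with both targets exact would need a negative amount; discard.
banana + cheddar with both tight: 9.944 servings and 2.056 servings → $5.23.
banana + bell pepper: the both-tight solution has a negative serving — not a feasible corner.
chicken breast + cheddar with both tight: 2.469 servings and 2.124 servings → $6.87.
chicken breast + bell pepper: intersection lies outside the first quadrant.
cheddar + bell pepper with both tight: 1.547 servings and 7.839 servings → $9.55.
So the least-cost plan costs $5.23.

$5.23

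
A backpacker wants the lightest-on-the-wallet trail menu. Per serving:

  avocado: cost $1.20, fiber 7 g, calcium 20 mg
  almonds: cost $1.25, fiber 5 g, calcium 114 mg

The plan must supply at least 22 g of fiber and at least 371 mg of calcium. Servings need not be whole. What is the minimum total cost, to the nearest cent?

Check every corner: each single food scaled to meet both minima, and each pair solved so both constraints bind.
avocado only: max(22/7, 371/20) = 18.55 servings → $22.26.
almonds only: max(22/5, 371/114) = 4.4 servings → $5.50.
avocado + almonds with both tight: 0.9355 servings and 3.09 servings → $4.99.
So the least-cost plan costs $4.99.

$4.99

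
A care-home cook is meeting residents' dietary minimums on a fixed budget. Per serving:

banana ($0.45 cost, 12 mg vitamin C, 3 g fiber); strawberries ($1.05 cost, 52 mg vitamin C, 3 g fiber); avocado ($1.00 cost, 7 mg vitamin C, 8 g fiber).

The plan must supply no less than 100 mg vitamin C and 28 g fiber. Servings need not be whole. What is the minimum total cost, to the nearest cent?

$4.10

banana only: max(100/12, 28/3) = 9.333 servings → $4.20.
strawberries only: max(100/52, 28/3) = 9.333 servings → $9.80.
avocado only: max(100/7, 28/8) = 14.29 servings → $14.29.
banana + strawberries with both targets exact would need a negative amount; discard.
banana + avocado with both tight: 8.053 servings and 0.48 servings → $4.10.
strawberries + avocado with both tight: 1.529 servings and 2.927 servings → $4.53.
So the least-cost plan costs $4.10.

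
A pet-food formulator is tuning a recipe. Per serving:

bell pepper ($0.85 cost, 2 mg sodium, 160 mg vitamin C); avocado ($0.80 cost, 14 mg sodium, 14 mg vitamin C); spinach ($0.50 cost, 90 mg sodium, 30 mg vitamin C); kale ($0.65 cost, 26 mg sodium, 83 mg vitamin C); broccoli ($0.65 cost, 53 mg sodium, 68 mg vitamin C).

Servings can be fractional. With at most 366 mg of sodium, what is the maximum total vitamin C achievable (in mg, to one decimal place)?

29280.0 mg

Vitamin C per mg sodium: bell pepper 80, kale 3.192, broccoli 1.283, avocado 1, spinach 0.3333.
With no serving limits, spend the whole sodium allowance on bell pepper: 366 mg / 2 mg × 160 mg = 29280.0 mg.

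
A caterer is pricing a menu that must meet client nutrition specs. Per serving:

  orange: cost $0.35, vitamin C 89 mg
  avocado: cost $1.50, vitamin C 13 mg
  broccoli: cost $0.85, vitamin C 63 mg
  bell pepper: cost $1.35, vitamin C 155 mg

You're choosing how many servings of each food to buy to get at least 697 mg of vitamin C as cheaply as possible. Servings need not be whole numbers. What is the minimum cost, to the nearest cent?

Cost per mg of vitamin C: orange $0.0039, bell pepper $0.0087, broccoli $0.0135, avocado $0.1154.
With no serving limits, use only orange: 697 mg / 89 mg = 7.831 servings × $0.35 = $2.74.

$2.74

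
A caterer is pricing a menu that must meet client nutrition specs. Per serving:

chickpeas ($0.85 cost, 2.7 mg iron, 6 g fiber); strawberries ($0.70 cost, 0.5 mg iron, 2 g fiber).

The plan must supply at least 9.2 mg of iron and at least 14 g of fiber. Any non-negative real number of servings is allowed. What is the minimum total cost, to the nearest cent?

$2.90

chickpeas only: max(9.2/2.7, 14/6) = 3.407 servings → $2.90.
strawberries only: max(9.2/0.5, 14/2) = 18.4 servings → $12.88.
chickpeas + strawberries with both targets exact would need a negative amount; discard.
Cheapest feasible corner: $2.90.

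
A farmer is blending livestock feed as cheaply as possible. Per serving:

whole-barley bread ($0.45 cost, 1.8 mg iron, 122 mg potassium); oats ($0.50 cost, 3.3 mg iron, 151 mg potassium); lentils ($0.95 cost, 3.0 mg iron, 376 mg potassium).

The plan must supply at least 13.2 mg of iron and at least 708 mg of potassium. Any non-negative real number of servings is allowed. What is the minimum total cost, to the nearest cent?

$2.22

This is a tiny linear program; its minimum lies at a vertex of the feasible set. List the vertices and price them.
whole-barley bread only: max(13.2/1.8, 708/122) = 7.333 servings → $3.30.
oats only: max(13.2/3.3, 708/151) = 4.689 servings → $2.34.
lentils only: max(13.2/3.0, 708/376) = 4.4 servings → $4.18.
whole-barley bread + oats with both tight: 2.624 servings and 2.569 servings → $2.47.
whole-barley bread + lentils: intersection lies outside the first quadrant.
oats + lentils with both tight: 3.604 servings and 0.4356 servings → $2.22.
The minimum over all feasible corners is $2.22.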